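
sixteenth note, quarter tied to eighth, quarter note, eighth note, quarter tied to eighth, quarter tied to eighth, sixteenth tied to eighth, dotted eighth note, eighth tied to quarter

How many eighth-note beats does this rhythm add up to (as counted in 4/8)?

One eighth-note beat = 2 sixteenth notes.
Express everything in sixteenth notes: sixteenth note = 1; quarter tied to eighth (quarter + eighth) = 6; quarter note = 4; eighth note = 2; quarter tied to eighth (quarter + eighth) = 6; quarter tied to eighth (quarter + eighth) = 6; sixteenth tied to eighth (sixteenth + eighth) = 3; dotted eighth note = 3; eighth tied to quarter (eighth + quarter) = 6.
Total: 1 + 6 + 4 + 2 + 6 + 6 + 3 + 3 + 6 = 37.
37 ÷ 2 = 18.5 beats.

18.5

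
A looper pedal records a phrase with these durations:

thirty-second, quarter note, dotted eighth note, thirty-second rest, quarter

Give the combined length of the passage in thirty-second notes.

Convert each value to thirty-second notes: thirty-second = 1; quarter note = 8; dotted eighth note = 6; thirty-second rest = 1; quarter = 8.
Adding: 1 + 8 + 6 + 1 + 8 = 24 thirty-second notes.

24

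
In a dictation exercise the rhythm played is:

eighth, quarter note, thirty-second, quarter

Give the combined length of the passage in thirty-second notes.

In thirty-second notes: eighth = 4; quarter note = 8; thirty-second = 1; quarter = 8.
Adding: 4 + 8 + 1 + 8 = 21 thirty-second notes.

21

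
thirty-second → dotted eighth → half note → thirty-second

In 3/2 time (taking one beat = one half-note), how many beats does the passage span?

1.5

One half-note beat = 16 thirty-second notes.
Working in thirty-second notes: thirty-second = 1; dotted eighth = 6; half note = 16; thirty-second = 1.
Total: 1 + 6 + 16 + 1 = 24.
24 ÷ 16 = 1.5 beats.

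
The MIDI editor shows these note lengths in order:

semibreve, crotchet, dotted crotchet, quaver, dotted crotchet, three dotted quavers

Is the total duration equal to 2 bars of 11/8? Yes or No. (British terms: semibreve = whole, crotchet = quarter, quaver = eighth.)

No

One bar of 11/8 = 22 sixteenth notes, so 2 bars = 44.
Each duration in sixteenth notes: semibreve = 16; crotchet = 4; dotted crotchet = 6; quaver = 2; dotted crotchet = 6; dotted quaver = 3; dotted quaver = 3; dotted quaver = 3.
Altogether 16 + 4 + 6 + 2 + 6 + 3 + 3 + 3 = 43.
43 falls short of 44, so the answer is No.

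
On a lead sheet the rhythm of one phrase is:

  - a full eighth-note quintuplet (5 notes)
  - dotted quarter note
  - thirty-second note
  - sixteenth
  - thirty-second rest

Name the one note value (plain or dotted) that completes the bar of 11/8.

The bar of 11/8 = 44 thirty-second notes.
Working in thirty-second notes: a full eighth-note quintuplet (5 notes) (five quintuplet eighths span one half) = 16; dotted quarter note = 12; thirty-second note = 1; sixteenth = 2; thirty-second rest = 1.
Altogether 16 + 12 + 1 + 2 + 1 = 32.
Remaining: 44 − 32 = 12 thirty-second notes, which is a dotted quarter note.

dotted quarter note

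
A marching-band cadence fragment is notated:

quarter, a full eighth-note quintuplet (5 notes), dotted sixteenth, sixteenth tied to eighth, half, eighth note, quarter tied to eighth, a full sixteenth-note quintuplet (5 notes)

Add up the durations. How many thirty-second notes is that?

Express everything in thirty-second notes: quarter = 8; a full eighth-note quintuplet (5 notes) (five quintuplet eighths span one half) = 16; dotted sixteenth = 3; sixteenth tied to eighth (sixteenth + eighth) = 6; half = 16; eighth note = 4; quarter tied to eighth (quarter + eighth) = 12; a full sixteenth-note quintuplet (5 notes) (five quintuplet sixteenths span one quarter) = 8.
Adding: 8 + 16 + 3 + 6 + 16 + 4 + 12 + 8 = 73 thirty-second notes.

73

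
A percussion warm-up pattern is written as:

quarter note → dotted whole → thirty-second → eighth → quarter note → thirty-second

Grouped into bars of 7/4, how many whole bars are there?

One bar of 7/4 = 56 thirty-second notes.
Working in thirty-second notes: quarter note = 8; dotted whole = 48; thirty-second = 1; eighth = 4; quarter note = 8; thirty-second = 1.
Sum: 8 + 48 + 1 + 4 + 8 + 1 = 70.
70 ÷ 56 = 1 complete bar with 14 left over.

1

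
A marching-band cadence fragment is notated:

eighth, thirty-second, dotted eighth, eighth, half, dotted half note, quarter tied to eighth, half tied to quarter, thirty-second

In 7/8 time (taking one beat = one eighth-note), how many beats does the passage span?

23

One eighth-note beat = 4 thirty-second notes.
Working in thirty-second notes: eighth = 4; thirty-second = 1; dotted eighth = 6; eighth = 4; half = 16; dotted half note = 24; quarter tied to eighth (quarter + eighth) = 12; half tied to quarter (half + quarter) = 24; thirty-second = 1.
Adding: 4 + 1 + 6 + 4 + 16 + 24 + 12 + 24 + 1 = 92.
92 ÷ 4 = 23 beats.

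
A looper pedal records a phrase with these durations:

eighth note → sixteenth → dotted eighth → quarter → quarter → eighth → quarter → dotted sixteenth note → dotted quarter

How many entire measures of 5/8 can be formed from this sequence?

2

One bar of 5/8 = 20 thirty-second notes.
Express everything in thirty-second notes: eighth note = 4; sixteenth = 2; dotted eighth = 6; quarter = 8; quarter = 8; eighth = 4; quarter = 8; dotted sixteenth note = 3; dotted quarter = 12.
Adding: 4 + 2 + 6 + 8 + 8 + 4 + 8 + 3 + 12 = 55.
55 ÷ 20 = 2 complete bars with 15 left over.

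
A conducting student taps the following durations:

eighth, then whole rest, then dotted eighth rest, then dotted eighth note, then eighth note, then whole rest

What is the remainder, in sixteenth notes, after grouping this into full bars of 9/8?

6

One bar of 9/8 = 18 sixteenth notes.
Working in sixteenth notes: eighth = 2; whole rest = 16; dotted eighth rest = 3; dotted eighth note = 3; eighth note = 2; whole rest = 16.
Altogether 2 + 16 + 3 + 3 + 2 + 16 = 42.
42 ÷ 18 = 2 complete bars with 6 sixteenth notes remaining.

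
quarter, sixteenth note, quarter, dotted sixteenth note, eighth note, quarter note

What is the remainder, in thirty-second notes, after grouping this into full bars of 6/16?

One bar of 6/16 = 12 thirty-second notes.
Working in thirty-second notes: quarter = 8; sixteenth note = 2; quarter = 8; dotted sixteenth note = 3; eighth note = 4; quarter note = 8.
Total: 8 + 2 + 8 + 3 + 4 + 8 = 33.
33 ÷ 12 = 2 complete bars with 9 thirty-second notes remaining.

9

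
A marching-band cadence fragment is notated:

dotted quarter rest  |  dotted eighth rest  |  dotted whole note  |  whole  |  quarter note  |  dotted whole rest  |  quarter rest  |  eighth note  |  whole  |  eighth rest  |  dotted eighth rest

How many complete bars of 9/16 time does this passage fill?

11

One bar of 9/16 = 9 sixteenth notes.
Express everything in sixteenth notes: dotted quarter rest = 6; dotted eighth rest = 3; dotted whole note = 24; whole = 16; quarter note = 4; dotted whole rest = 24; quarter rest = 4; eighth note = 2; whole = 16; eighth rest = 2; dotted eighth rest = 3.
Adding: 6 + 3 + 24 + 16 + 4 + 24 + 4 + 2 + 16 + 2 + 3 = 104.
104 ÷ 9 = 11 complete bars with 5 left over.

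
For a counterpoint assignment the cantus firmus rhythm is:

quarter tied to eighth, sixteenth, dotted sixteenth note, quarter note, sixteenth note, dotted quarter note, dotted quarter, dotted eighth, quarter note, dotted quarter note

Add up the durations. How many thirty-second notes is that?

In thirty-second notes: quarter tied to eighth (quarter + eighth) = 12; sixteenth = 2; dotted sixteenth note = 3; quarter note = 8; sixteenth note = 2; dotted quarter note = 12; dotted quarter = 12; dotted eighth = 6; quarter note = 8; dotted quarter note = 12.
Total: 12 + 2 + 3 + 8 + 2 + 12 + 12 + 6 + 8 + 12 = 77 thirty-second notes.

77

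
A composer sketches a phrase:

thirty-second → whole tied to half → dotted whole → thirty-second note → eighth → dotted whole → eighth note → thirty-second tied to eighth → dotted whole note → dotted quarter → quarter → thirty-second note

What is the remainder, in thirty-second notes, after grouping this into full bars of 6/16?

0

One bar of 6/16 = 12 thirty-second notes.
In thirty-second notes: thirty-second = 1; whole tied to half (whole + half) = 48; dotted whole = 48; thirty-second note = 1; eighth = 4; dotted whole = 48; eighth note = 4; thirty-second tied to eighth (thirty-second + eighth) = 5; dotted whole note = 48; dotted quarter = 12; quarter = 8; thirty-second note = 1.
Sum: 1 + 48 + 48 + 1 + 4 + 48 + 4 + 5 + 48 + 12 + 8 + 1 = 228.
228 ÷ 12 = 19 complete bars with 0 thirty-second notes remaining.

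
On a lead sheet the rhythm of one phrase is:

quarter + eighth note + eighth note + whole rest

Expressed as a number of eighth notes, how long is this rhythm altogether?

In eighth notes: quarter = 2; eighth note = 1; eighth note = 1; whole rest = 8.
Altogether 2 + 1 + 1 + 8 = 12 eighth notes.

12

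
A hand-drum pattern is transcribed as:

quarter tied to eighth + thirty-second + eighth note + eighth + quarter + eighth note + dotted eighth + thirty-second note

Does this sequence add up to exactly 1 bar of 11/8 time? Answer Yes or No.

No

One bar of 11/8 = 44 thirty-second notes.
Express everything in thirty-second notes: quarter tied to eighth (quarter + eighth) = 12; thirty-second = 1; eighth note = 4; eighth = 4; quarter = 8; eighth note = 4; dotted eighth = 6; thirty-second note = 1.
Total: 12 + 1 + 4 + 4 + 8 + 4 + 6 + 1 = 40.
40 falls short of 44, so the answer is No.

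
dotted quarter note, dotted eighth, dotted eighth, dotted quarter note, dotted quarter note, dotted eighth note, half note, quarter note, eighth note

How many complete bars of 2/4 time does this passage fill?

One bar of 2/4 = 8 sixteenth notes.
In sixteenth notes: dotted quarter note = 6; dotted eighth = 3; dotted eighth = 3; dotted quarter note = 6; dotted quarter note = 6; dotted eighth note = 3; half note = 8; quarter note = 4; eighth note = 2.
Adding: 6 + 3 + 3 + 6 + 6 + 3 + 8 + 4 + 2 = 41.
41 ÷ 8 = 5 complete bars with 1 left over.

5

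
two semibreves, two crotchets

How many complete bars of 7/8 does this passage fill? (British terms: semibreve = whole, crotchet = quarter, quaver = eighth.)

2

One bar of 7/8 = 7 eighth notes.
In eighth notes: semibreve = 8; semibreve = 8; crotchet = 2; crotchet = 2.
Sum: 8 + 8 + 2 + 2 = 20.
20 ÷ 7 = 2 complete bars with 6 left over.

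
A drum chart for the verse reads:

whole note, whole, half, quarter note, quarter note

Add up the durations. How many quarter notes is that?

In quarter notes: whole note = 4; whole = 4; half = 2; quarter note = 1; quarter note = 1.
Sum: 4 + 4 + 2 + 1 + 1 = 12 quarter notes.

12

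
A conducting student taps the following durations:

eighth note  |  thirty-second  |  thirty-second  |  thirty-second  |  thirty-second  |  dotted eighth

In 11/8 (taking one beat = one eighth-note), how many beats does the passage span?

3.5

One eighth-note beat = 4 thirty-second notes.
In thirty-second notes: eighth note = 4; thirty-second = 1; thirty-second = 1; thirty-second = 1; thirty-second = 1; dotted eighth = 6.
Total: 4 + 1 + 1 + 1 + 1 + 6 = 14.
14 ÷ 4 = 3.5 beats.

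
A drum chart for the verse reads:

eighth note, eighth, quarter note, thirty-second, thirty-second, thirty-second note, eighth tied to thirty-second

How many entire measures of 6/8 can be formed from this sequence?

1

One bar of 6/8 = 24 thirty-second notes.
Convert each value to thirty-second notes: eighth note = 4; eighth = 4; quarter note = 8; thirty-second = 1; thirty-second = 1; thirty-second note = 1; eighth tied to thirty-second (eighth + thirty-second) = 5.
Altogether 4 + 4 + 8 + 1 + 1 + 1 + 5 = 24.
24 ÷ 24 = 1 complete bar with 0 left over.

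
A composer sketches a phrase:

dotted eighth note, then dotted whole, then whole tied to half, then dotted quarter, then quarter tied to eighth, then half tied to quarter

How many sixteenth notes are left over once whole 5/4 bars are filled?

One bar of 5/4 = 20 sixteenth notes.
In sixteenth notes: dotted eighth note = 3; dotted whole = 24; whole tied to half (whole + half) = 24; dotted quarter = 6; quarter tied to eighth (quarter + eighth) = 6; half tied to quarter (half + quarter) = 12.
Adding: 3 + 24 + 24 + 6 + 6 + 12 = 75.
75 ÷ 20 = 3 complete bars with 15 sixteenth notes remaining.

15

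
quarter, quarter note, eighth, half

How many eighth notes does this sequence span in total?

Express everything in eighth notes: quarter = 2; quarter note = 2; eighth = 1; half = 4.
Adding: 2 + 2 + 1 + 4 = 9 eighth notes.

9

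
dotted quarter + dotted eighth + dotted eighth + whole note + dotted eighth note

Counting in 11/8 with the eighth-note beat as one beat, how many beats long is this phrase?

One eighth-note beat = 2 sixteenth notes.
Working in sixteenth notes: dotted quarter = 6; dotted eighth = 3; dotted eighth = 3; whole note = 16; dotted eighth note = 3.
Total: 6 + 3 + 3 + 16 + 3 = 31.
31 ÷ 2 = 15.5 beats.

15.5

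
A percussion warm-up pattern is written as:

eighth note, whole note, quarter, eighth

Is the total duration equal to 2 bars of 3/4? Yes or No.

One bar of 3/4 = 6 eighth notes, so 2 bars = 12.
Express everything in eighth notes: eighth note = 1; whole note = 8; quarter = 2; eighth = 1.
Sum: 1 + 8 + 2 + 1 = 12.
12 equals 12, so the answer is Yes.

Yes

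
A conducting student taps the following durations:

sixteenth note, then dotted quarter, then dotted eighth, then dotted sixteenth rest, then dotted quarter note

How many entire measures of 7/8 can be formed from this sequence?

1

One bar of 7/8 = 28 thirty-second notes.
Express everything in thirty-second notes: sixteenth note = 2; dotted quarter = 12; dotted eighth = 6; dotted sixteenth rest = 3; dotted quarter note = 12.
Altogether 2 + 12 + 6 + 3 + 12 = 35.
35 ÷ 28 = 1 complete bar with 7 left over.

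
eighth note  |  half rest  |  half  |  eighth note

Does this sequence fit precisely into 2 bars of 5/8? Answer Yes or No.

One bar of 5/8 = 5 eighth notes, so 2 bars = 10.
Convert each value to eighth notes: eighth note = 1; half rest = 4; half = 4; eighth note = 1.
Altogether 1 + 4 + 4 + 1 = 10.
10 equals 10, so the answer is Yes.

Yes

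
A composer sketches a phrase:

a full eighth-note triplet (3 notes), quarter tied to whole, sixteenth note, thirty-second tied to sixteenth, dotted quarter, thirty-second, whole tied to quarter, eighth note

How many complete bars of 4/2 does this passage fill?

1

One bar of 4/2 = 64 thirty-second notes.
Convert each value to thirty-second notes: a full eighth-note triplet (3 notes) (three triplet eighths span one quarter) = 8; quarter tied to whole (quarter + whole) = 40; sixteenth note = 2; thirty-second tied to sixteenth (thirty-second + sixteenth) = 3; dotted quarter = 12; thirty-second = 1; whole tied to quarter (whole + quarter) = 40; eighth note = 4.
Total: 8 + 40 + 2 + 3 + 12 + 1 + 40 + 4 = 110.
110 ÷ 64 = 1 complete bar with 46 left over.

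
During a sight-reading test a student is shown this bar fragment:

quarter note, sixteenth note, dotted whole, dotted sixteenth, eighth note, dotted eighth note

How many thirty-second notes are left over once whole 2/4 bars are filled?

One bar of 2/4 = 16 thirty-second notes.
Convert each value to thirty-second notes: quarter note = 8; sixteenth note = 2; dotted whole = 48; dotted sixteenth = 3; eighth note = 4; dotted eighth note = 6.
Altogether 8 + 2 + 48 + 3 + 4 + 6 = 71.
71 ÷ 16 = 4 complete bars with 7 thirty-second notes remaining.

7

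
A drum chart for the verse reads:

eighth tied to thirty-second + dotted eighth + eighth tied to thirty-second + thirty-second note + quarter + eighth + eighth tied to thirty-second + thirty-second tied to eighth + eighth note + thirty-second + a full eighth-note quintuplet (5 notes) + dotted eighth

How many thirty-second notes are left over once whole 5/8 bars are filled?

6

One bar of 5/8 = 20 thirty-second notes.
Express everything in thirty-second notes: eighth tied to thirty-second (eighth + thirty-second) = 5; dotted eighth = 6; eighth tied to thirty-second (eighth + thirty-second) = 5; thirty-second note = 1; quarter = 8; eighth = 4; eighth tied to thirty-second (eighth + thirty-second) = 5; thirty-second tied to eighth (thirty-second + eighth) = 5; eighth note = 4; thirty-second = 1; a full eighth-note quintuplet (5 notes) (five quintuplet eighths span one half) = 16; dotted eighth = 6.
Total: 5 + 6 + 5 + 1 + 8 + 4 + 5 + 5 + 4 + 1 + 16 + 6 = 66.
66 ÷ 20 = 3 complete bars with 6 thirty-second notes remaining.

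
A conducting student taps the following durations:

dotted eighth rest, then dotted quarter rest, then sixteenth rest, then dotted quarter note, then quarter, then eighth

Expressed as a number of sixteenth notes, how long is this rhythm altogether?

22

Convert each value to sixteenth notes: dotted eighth rest = 3; dotted quarter rest = 6; sixteenth rest = 1; dotted quarter note = 6; quarter = 4; eighth = 2.
Sum: 3 + 6 + 1 + 6 + 4 + 2 = 22 sixteenth notes.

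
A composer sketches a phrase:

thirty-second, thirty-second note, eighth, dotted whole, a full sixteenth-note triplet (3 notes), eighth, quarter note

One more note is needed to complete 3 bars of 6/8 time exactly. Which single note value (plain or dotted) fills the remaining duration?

3 bars of 6/8 = 72 thirty-second notes.
Express everything in thirty-second notes: thirty-second = 1; thirty-second note = 1; eighth = 4; dotted whole = 48; a full sixteenth-note triplet (3 notes) (three triplet sixteenths span one eighth) = 4; eighth = 4; quarter note = 8.
Total: 1 + 1 + 4 + 48 + 4 + 4 + 8 = 70.
Remaining: 72 − 70 = 2 thirty-second notes, which is a sixteenth note.

sixteenth note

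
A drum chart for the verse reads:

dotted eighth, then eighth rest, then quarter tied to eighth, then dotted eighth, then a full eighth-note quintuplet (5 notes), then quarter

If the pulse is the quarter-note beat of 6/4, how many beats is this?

6.5

One quarter-note beat = 4 sixteenth notes.
Each duration in sixteenth notes: dotted eighth = 3; eighth rest = 2; quarter tied to eighth (quarter + eighth) = 6; dotted eighth = 3; a full eighth-note quintuplet (5 notes) (five quintuplet eighths span one half) = 8; quarter = 4.
Altogether 3 + 2 + 6 + 3 + 8 + 4 = 26.
26 ÷ 4 = 6.5 beats.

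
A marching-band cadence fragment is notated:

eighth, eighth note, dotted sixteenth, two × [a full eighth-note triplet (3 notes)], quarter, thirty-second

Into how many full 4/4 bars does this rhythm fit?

1

One bar of 4/4 = 32 thirty-second notes.
Convert each value to thirty-second notes: eighth = 4; eighth note = 4; dotted sixteenth = 3; a full eighth-note triplet (3 notes) (three triplet eighths span one quarter) = 8; a full eighth-note triplet (3 notes) (three triplet eighths span one quarter) = 8; quarter = 8; thirty-second = 1.
Sum: 4 + 4 + 3 + 8 + 8 + 8 + 1 = 36.
36 ÷ 32 = 1 complete bar with 4 left over.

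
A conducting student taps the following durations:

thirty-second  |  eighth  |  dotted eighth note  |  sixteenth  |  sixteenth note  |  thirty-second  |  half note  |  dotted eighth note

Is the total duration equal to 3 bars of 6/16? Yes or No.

No

One bar of 6/16 = 12 thirty-second notes, so 3 bars = 36.
In thirty-second notes: thirty-second = 1; eighth = 4; dotted eighth note = 6; sixteenth = 2; sixteenth note = 2; thirty-second = 1; half note = 16; dotted eighth note = 6.
Adding: 1 + 4 + 6 + 2 + 2 + 1 + 16 + 6 = 38.
38 exceeds 36, so the answer is No.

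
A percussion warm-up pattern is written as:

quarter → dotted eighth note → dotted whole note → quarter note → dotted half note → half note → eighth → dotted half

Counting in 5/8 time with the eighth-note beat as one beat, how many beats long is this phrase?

One eighth-note beat = 2 sixteenth notes.
In sixteenth notes: quarter = 4; dotted eighth note = 3; dotted whole note = 24; quarter note = 4; dotted half note = 12; half note = 8; eighth = 2; dotted half = 12.
Adding: 4 + 3 + 24 + 4 + 12 + 8 + 2 + 12 = 69.
69 ÷ 2 = 34.5 beats.

34.5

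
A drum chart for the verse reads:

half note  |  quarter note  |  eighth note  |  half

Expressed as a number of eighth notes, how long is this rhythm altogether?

11

Working in eighth notes: half note = 4; quarter note = 2; eighth note = 1; half = 4.
Sum: 4 + 2 + 1 + 4 = 11 eighth notes.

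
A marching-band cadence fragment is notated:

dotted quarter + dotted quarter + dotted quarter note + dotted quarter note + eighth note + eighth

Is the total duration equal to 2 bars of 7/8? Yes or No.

One bar of 7/8 = 7 eighth notes, so 2 bars = 14.
Each duration in eighth notes: dotted quarter = 3; dotted quarter = 3; dotted quarter note = 3; dotted quarter note = 3; eighth note = 1; eighth = 1.
Altogether 3 + 3 + 3 + 3 + 1 + 1 = 14.
14 equals 14, so the answer is Yes.

Yes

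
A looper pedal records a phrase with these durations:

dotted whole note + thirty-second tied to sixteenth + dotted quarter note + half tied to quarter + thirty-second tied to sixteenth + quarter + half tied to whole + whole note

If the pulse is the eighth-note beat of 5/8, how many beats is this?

44.5

One eighth-note beat = 4 thirty-second notes.
Working in thirty-second notes: dotted whole note = 48; thirty-second tied to sixteenth (thirty-second + sixteenth) = 3; dotted quarter note = 12; half tied to quarter (half + quarter) = 24; thirty-second tied to sixteenth (thirty-second + sixteenth) = 3; quarter = 8; half tied to whole (half + whole) = 48; whole note = 32.
Total: 48 + 3 + 12 + 24 + 3 + 8 + 48 + 32 = 178.
178 ÷ 4 = 44.5 beats.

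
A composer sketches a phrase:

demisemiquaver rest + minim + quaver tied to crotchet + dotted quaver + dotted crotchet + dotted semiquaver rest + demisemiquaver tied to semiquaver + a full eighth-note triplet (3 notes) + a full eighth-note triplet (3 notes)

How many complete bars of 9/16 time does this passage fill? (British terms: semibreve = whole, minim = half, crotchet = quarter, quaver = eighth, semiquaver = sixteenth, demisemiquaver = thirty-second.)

One bar of 9/16 = 18 thirty-second notes.
Express everything in thirty-second notes: demisemiquaver rest = 1; minim = 16; quaver tied to crotchet (quaver + crotchet) = 12; dotted quaver = 6; dotted crotchet = 12; dotted semiquaver rest = 3; demisemiquaver tied to semiquaver (demisemiquaver + semiquaver) = 3; a full eighth-note triplet (3 notes) (three triplet eighths span one quarter) = 8; a full eighth-note triplet (3 notes) (three triplet eighths span one quarter) = 8.
Altogether 1 + 16 + 12 + 6 + 12 + 3 + 3 + 8 + 8 = 69.
69 ÷ 18 = 3 complete bars with 15 left over.

3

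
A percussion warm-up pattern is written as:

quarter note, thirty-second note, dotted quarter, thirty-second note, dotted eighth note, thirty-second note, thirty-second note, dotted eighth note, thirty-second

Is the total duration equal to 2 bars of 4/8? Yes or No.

One bar of 4/8 = 16 thirty-second notes, so 2 bars = 32.
Convert each value to thirty-second notes: quarter note = 8; thirty-second note = 1; dotted quarter = 12; thirty-second note = 1; dotted eighth note = 6; thirty-second note = 1; thirty-second note = 1; dotted eighth note = 6; thirty-second = 1.
Total: 8 + 1 + 12 + 1 + 6 + 1 + 1 + 6 + 1 = 37.
37 exceeds 32, so the answer is No.

No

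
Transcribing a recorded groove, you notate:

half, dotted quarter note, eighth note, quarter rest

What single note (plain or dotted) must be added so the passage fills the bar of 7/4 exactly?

half note

The bar of 7/4 = 14 eighth notes.
Express everything in eighth notes: half = 4; dotted quarter note = 3; eighth note = 1; quarter rest = 2.
Adding: 4 + 3 + 1 + 2 = 10.
Remaining: 14 − 10 = 4 eighth notes, which is a half note.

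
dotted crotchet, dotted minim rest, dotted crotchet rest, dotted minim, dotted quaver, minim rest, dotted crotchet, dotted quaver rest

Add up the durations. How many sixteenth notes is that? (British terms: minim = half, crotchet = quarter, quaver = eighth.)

Working in sixteenth notes: dotted crotchet = 6; dotted minim rest = 12; dotted crotchet rest = 6; dotted minim = 12; dotted quaver = 3; minim rest = 8; dotted crotchet = 6; dotted quaver rest = 3.
Adding: 6 + 12 + 6 + 12 + 3 + 8 + 6 + 3 = 56 sixteenth notes.

56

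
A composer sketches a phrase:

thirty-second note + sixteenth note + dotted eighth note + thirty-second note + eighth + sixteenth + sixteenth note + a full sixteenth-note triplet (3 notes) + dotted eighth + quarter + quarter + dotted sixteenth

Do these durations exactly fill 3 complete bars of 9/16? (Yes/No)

One bar of 9/16 = 18 thirty-second notes, so 3 bars = 54.
Each duration in thirty-second notes: thirty-second note = 1; sixteenth note = 2; dotted eighth note = 6; thirty-second note = 1; eighth = 4; sixteenth = 2; sixteenth note = 2; a full sixteenth-note triplet (3 notes) (three triplet sixteenths span one eighth) = 4; dotted eighth = 6; quarter = 8; quarter = 8; dotted sixteenth = 3.
Adding: 1 + 2 + 6 + 1 + 4 + 2 + 2 + 4 + 6 + 8 + 8 + 3 = 47.
47 falls short of 54, so the answer is No.

No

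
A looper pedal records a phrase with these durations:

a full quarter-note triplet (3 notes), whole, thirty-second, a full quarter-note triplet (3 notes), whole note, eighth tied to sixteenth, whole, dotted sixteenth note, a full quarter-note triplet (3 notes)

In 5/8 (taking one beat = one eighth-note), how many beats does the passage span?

One eighth-note beat = 4 thirty-second notes.
Working in thirty-second notes: a full quarter-note triplet (3 notes) (three triplet quarters span one half) = 16; whole = 32; thirty-second = 1; a full quarter-note triplet (3 notes) (three triplet quarters span one half) = 16; whole note = 32; eighth tied to sixteenth (eighth + sixteenth) = 6; whole = 32; dotted sixteenth note = 3; a full quarter-note triplet (3 notes) (three triplet quarters span one half) = 16.
Adding: 16 + 32 + 1 + 16 + 32 + 6 + 32 + 3 + 16 = 154.
154 ÷ 4 = 38.5 beats.

38.5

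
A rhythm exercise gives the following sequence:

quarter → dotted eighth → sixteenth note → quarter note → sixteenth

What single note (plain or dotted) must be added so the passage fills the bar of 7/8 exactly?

The bar of 7/8 = 14 sixteenth notes.
In sixteenth notes: quarter = 4; dotted eighth = 3; sixteenth note = 1; quarter note = 4; sixteenth = 1.
Sum: 4 + 3 + 1 + 4 + 1 = 13.
Remaining: 14 − 13 = 1 sixteenth note, which is a sixteenth note.

sixteenth note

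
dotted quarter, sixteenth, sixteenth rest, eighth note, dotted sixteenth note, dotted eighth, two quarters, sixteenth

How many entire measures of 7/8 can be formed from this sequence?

One bar of 7/8 = 28 thirty-second notes.
Working in thirty-second notes: dotted quarter = 12; sixteenth = 2; sixteenth rest = 2; eighth note = 4; dotted sixteenth note = 3; dotted eighth = 6; quarter = 8; quarter = 8; sixteenth = 2.
Adding: 12 + 2 + 2 + 4 + 3 + 6 + 8 + 8 + 2 = 47.
47 ÷ 28 = 1 complete bar with 19 left over.

1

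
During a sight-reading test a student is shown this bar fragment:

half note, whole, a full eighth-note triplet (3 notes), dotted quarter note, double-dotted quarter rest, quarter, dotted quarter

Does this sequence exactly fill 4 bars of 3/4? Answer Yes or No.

No

One bar of 3/4 = 12 sixteenth notes, so 4 bars = 48.
Working in sixteenth notes: half note = 8; whole = 16; a full eighth-note triplet (3 notes) (three triplet eighths span one quarter) = 4; dotted quarter note = 6; double-dotted quarter rest = 7; quarter = 4; dotted quarter = 6.
Total: 8 + 16 + 4 + 6 + 7 + 4 + 6 = 51.
51 exceeds 48, so the answer is No.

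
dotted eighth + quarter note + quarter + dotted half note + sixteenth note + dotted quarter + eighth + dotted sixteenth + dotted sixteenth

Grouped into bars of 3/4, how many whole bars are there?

2

One bar of 3/4 = 24 thirty-second notes.
In thirty-second notes: dotted eighth = 6; quarter note = 8; quarter = 8; dotted half note = 24; sixteenth note = 2; dotted quarter = 12; eighth = 4; dotted sixteenth = 3; dotted sixteenth = 3.
Adding: 6 + 8 + 8 + 24 + 2 + 12 + 4 + 3 + 3 = 70.
70 ÷ 24 = 2 complete bars with 22 left over.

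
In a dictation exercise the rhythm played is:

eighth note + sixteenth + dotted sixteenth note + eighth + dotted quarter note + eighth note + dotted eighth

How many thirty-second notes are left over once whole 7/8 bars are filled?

One bar of 7/8 = 28 thirty-second notes.
Each duration in thirty-second notes: eighth note = 4; sixteenth = 2; dotted sixteenth note = 3; eighth = 4; dotted quarter note = 12; eighth note = 4; dotted eighth = 6.
Adding: 4 + 2 + 3 + 4 + 12 + 4 + 6 = 35.
35 ÷ 28 = 1 complete bar with 7 thirty-second notes remaining.

7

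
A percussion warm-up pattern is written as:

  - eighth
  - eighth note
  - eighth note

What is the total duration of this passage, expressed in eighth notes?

Working in eighth notes: eighth = 1; eighth note = 1; eighth note = 1.
Sum: 1 + 1 + 1 = 3 eighth notes.

3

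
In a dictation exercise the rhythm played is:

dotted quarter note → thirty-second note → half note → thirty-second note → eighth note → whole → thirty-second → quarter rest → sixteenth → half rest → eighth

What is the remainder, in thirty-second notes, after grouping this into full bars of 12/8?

One bar of 12/8 = 48 thirty-second notes.
In thirty-second notes: dotted quarter note = 12; thirty-second note = 1; half note = 16; thirty-second note = 1; eighth note = 4; whole = 32; thirty-second = 1; quarter rest = 8; sixteenth = 2; half rest = 16; eighth = 4.
Total: 12 + 1 + 16 + 1 + 4 + 32 + 1 + 8 + 2 + 16 + 4 = 97.
97 ÷ 48 = 2 complete bars with 1 thirty-second note remaining.

1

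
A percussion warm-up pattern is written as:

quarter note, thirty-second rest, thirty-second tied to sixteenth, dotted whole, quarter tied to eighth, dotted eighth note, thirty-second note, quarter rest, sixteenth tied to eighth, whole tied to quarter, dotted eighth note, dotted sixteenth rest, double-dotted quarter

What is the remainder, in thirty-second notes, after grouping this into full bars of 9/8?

12

One bar of 9/8 = 36 thirty-second notes.
Each duration in thirty-second notes: quarter note = 8; thirty-second rest = 1; thirty-second tied to sixteenth (thirty-second + sixteenth) = 3; dotted whole = 48; quarter tied to eighth (quarter + eighth) = 12; dotted eighth note = 6; thirty-second note = 1; quarter rest = 8; sixteenth tied to eighth (sixteenth + eighth) = 6; whole tied to quarter (whole + quarter) = 40; dotted eighth note = 6; dotted sixteenth rest = 3; double-dotted quarter = 14.
Sum: 8 + 1 + 3 + 48 + 12 + 6 + 1 + 8 + 6 + 40 + 6 + 3 + 14 = 156.
156 ÷ 36 = 4 complete bars with 12 thirty-second notes remaining.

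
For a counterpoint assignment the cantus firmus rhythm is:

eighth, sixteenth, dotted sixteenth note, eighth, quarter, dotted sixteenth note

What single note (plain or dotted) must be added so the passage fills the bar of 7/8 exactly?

The bar of 7/8 = 28 thirty-second notes.
Express everything in thirty-second notes: eighth = 4; sixteenth = 2; dotted sixteenth note = 3; eighth = 4; quarter = 8; dotted sixteenth note = 3.
Altogether 4 + 2 + 3 + 4 + 8 + 3 = 24.
Remaining: 28 − 24 = 4 thirty-second notes, which is a eighth note.

eighth note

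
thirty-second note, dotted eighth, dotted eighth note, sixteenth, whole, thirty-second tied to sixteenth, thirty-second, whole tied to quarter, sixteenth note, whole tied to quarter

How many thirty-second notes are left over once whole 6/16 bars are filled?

1

One bar of 6/16 = 12 thirty-second notes.
Each duration in thirty-second notes: thirty-second note = 1; dotted eighth = 6; dotted eighth note = 6; sixteenth = 2; whole = 32; thirty-second tied to sixteenth (thirty-second + sixteenth) = 3; thirty-second = 1; whole tied to quarter (whole + quarter) = 40; sixteenth note = 2; whole tied to quarter (whole + quarter) = 40.
Total: 1 + 6 + 6 + 2 + 32 + 3 + 1 + 40 + 2 + 40 = 133.
133 ÷ 12 = 11 complete bars with 1 thirty-second note remaining.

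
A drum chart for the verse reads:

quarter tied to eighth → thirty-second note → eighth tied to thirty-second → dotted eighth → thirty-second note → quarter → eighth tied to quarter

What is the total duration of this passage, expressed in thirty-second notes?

In thirty-second notes: quarter tied to eighth (quarter + eighth) = 12; thirty-second note = 1; eighth tied to thirty-second (eighth + thirty-second) = 5; dotted eighth = 6; thirty-second note = 1; quarter = 8; eighth tied to quarter (eighth + quarter) = 12.
Total: 12 + 1 + 5 + 6 + 1 + 8 + 12 = 45 thirty-second notes.

45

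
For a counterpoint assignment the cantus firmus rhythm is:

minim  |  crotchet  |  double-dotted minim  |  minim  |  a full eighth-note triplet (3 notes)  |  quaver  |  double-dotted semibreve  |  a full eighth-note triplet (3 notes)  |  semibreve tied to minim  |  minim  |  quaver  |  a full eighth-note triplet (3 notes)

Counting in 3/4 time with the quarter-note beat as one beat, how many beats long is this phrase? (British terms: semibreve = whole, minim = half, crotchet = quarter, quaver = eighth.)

One quarter-note beat = 2 eighth notes.
In eighth notes: minim = 4; crotchet = 2; double-dotted minim = 7; minim = 4; a full eighth-note triplet (3 notes) (three triplet eighths span one quarter) = 2; quaver = 1; double-dotted semibreve = 14; a full eighth-note triplet (3 notes) (three triplet eighths span one quarter) = 2; semibreve tied to minim (semibreve + minim) = 12; minim = 4; quaver = 1; a full eighth-note triplet (3 notes) (three triplet eighths span one quarter) = 2.
Total: 4 + 2 + 7 + 4 + 2 + 1 + 14 + 2 + 12 + 4 + 1 + 2 = 55.
55 ÷ 2 = 27.5 beats.

27.5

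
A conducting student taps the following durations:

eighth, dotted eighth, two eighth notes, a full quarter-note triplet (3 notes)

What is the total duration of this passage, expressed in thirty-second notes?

34

Working in thirty-second notes: eighth = 4; dotted eighth = 6; eighth note = 4; eighth note = 4; a full quarter-note triplet (3 notes) (three triplet quarters span one half) = 16.
Sum: 4 + 6 + 4 + 4 + 16 = 34 thirty-second notes.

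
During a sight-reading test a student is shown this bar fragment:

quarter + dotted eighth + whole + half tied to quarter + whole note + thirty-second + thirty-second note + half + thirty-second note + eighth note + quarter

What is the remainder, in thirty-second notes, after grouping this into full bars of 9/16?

One bar of 9/16 = 18 thirty-second notes.
Each duration in thirty-second notes: quarter = 8; dotted eighth = 6; whole = 32; half tied to quarter (half + quarter) = 24; whole note = 32; thirty-second = 1; thirty-second note = 1; half = 16; thirty-second note = 1; eighth note = 4; quarter = 8.
Adding: 8 + 6 + 32 + 24 + 32 + 1 + 1 + 16 + 1 + 4 + 8 = 133.
133 ÷ 18 = 7 complete bars with 7 thirty-second notes remaining.

7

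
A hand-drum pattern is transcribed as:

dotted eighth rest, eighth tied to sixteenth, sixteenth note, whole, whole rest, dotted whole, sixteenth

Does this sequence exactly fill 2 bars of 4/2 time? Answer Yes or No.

Yes

One bar of 4/2 = 32 sixteenth notes, so 2 bars = 64.
Working in sixteenth notes: dotted eighth rest = 3; eighth tied to sixteenth (eighth + sixteenth) = 3; sixteenth note = 1; whole = 16; whole rest = 16; dotted whole = 24; sixteenth = 1.
Altogether 3 + 3 + 1 + 16 + 16 + 24 + 1 = 64.
64 equals 64, so the answer is Yes.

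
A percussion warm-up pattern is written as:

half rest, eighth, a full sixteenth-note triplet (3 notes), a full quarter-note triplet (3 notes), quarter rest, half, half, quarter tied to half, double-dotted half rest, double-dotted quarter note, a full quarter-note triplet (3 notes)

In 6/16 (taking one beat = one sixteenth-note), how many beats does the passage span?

81

One sixteenth-note beat = 2 thirty-second notes.
Express everything in thirty-second notes: half rest = 16; eighth = 4; a full sixteenth-note triplet (3 notes) (three triplet sixteenths span one eighth) = 4; a full quarter-note triplet (3 notes) (three triplet quarters span one half) = 16; quarter rest = 8; half = 16; half = 16; quarter tied to half (quarter + half) = 24; double-dotted half rest = 28; double-dotted quarter note = 14; a full quarter-note triplet (3 notes) (three triplet quarters span one half) = 16.
Total: 16 + 4 + 4 + 16 + 8 + 16 + 16 + 24 + 28 + 14 + 16 = 162.
162 ÷ 2 = 81 beats.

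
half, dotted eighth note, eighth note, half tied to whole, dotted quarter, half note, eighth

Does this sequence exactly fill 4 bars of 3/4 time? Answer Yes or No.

No

One bar of 3/4 = 12 sixteenth notes, so 4 bars = 48.
In sixteenth notes: half = 8; dotted eighth note = 3; eighth note = 2; half tied to whole (half + whole) = 24; dotted quarter = 6; half note = 8; eighth = 2.
Total: 8 + 3 + 2 + 24 + 6 + 8 + 2 = 53.
53 exceeds 48, so the answer is No.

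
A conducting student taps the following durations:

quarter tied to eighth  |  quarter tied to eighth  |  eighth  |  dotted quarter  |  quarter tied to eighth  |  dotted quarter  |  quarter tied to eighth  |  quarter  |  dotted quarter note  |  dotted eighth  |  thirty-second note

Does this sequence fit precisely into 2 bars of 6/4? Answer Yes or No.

No

One bar of 6/4 = 48 thirty-second notes, so 2 bars = 96.
In thirty-second notes: quarter tied to eighth (quarter + eighth) = 12; quarter tied to eighth (quarter + eighth) = 12; eighth = 4; dotted quarter = 12; quarter tied to eighth (quarter + eighth) = 12; dotted quarter = 12; quarter tied to eighth (quarter + eighth) = 12; quarter = 8; dotted quarter note = 12; dotted eighth = 6; thirty-second note = 1.
Adding: 12 + 12 + 4 + 12 + 12 + 12 + 12 + 8 + 12 + 6 + 1 = 103.
103 exceeds 96, so the answer is No.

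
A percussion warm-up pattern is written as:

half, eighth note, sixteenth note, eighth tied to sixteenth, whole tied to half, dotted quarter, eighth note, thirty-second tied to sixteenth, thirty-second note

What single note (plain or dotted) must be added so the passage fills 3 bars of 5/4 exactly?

dotted half note

3 bars of 5/4 = 120 thirty-second notes.
Working in thirty-second notes: half = 16; eighth note = 4; sixteenth note = 2; eighth tied to sixteenth (eighth + sixteenth) = 6; whole tied to half (whole + half) = 48; dotted quarter = 12; eighth note = 4; thirty-second tied to sixteenth (thirty-second + sixteenth) = 3; thirty-second note = 1.
Total: 16 + 4 + 2 + 6 + 48 + 12 + 4 + 3 + 1 = 96.
Remaining: 120 − 96 = 24 thirty-second notes, which is a dotted half note.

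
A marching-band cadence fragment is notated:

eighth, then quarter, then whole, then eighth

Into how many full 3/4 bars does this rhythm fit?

2

One bar of 3/4 = 6 eighth notes.
Express everything in eighth notes: eighth = 1; quarter = 2; whole = 8; eighth = 1.
Altogether 1 + 2 + 8 + 1 = 12.
12 ÷ 6 = 2 complete bars with 0 left over.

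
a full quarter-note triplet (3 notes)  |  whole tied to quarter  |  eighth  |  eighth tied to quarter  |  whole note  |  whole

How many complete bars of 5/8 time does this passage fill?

6

One bar of 5/8 = 5 eighth notes.
Convert each value to eighth notes: a full quarter-note triplet (3 notes) (three triplet quarters span one half) = 4; whole tied to quarter (whole + quarter) = 10; eighth = 1; eighth tied to quarter (eighth + quarter) = 3; whole note = 8; whole = 8.
Total: 4 + 10 + 1 + 3 + 8 + 8 = 34.
34 ÷ 5 = 6 complete bars with 4 left over.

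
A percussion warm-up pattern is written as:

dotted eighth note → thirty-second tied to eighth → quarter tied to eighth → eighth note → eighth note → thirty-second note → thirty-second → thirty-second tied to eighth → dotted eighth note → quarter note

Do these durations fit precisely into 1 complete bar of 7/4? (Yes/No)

One bar of 7/4 = 56 thirty-second notes.
In thirty-second notes: dotted eighth note = 6; thirty-second tied to eighth (thirty-second + eighth) = 5; quarter tied to eighth (quarter + eighth) = 12; eighth note = 4; eighth note = 4; thirty-second note = 1; thirty-second = 1; thirty-second tied to eighth (thirty-second + eighth) = 5; dotted eighth note = 6; quarter note = 8.
Adding: 6 + 5 + 12 + 4 + 4 + 1 + 1 + 5 + 6 + 8 = 52.
52 falls short of 56, so the answer is No.

No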